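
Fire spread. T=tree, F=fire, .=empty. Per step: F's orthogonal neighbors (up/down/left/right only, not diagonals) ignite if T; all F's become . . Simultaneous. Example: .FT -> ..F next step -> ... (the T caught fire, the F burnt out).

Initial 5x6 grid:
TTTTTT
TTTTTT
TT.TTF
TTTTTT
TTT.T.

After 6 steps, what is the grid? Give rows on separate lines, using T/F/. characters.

Step 1: 3 trees catch fire, 1 burn out
  TTTTTT
  TTTTTF
  TT.TF.
  TTTTTF
  TTT.T.
Step 2: 4 trees catch fire, 3 burn out
  TTTTTF
  TTTTF.
  TT.F..
  TTTTF.
  TTT.T.
Step 3: 4 trees catch fire, 4 burn out
  TTTTF.
  TTTF..
  TT....
  TTTF..
  TTT.F.
Step 4: 3 trees catch fire, 4 burn out
  TTTF..
  TTF...
  TT....
  TTF...
  TTT...
Step 5: 4 trees catch fire, 3 burn out
  TTF...
  TF....
  TT....
  TF....
  TTF...
Step 6: 5 trees catch fire, 4 burn out
  TF....
  F.....
  TF....
  F.....
  TF....

TF....
F.....
TF....
F.....
TF....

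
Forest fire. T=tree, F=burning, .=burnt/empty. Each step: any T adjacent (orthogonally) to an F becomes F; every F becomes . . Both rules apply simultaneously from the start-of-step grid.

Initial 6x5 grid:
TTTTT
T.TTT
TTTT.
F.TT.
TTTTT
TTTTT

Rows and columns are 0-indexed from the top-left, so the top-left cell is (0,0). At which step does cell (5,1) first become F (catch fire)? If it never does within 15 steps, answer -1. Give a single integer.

Step 1: cell (5,1)='T' (+2 fires, +1 burnt)
Step 2: cell (5,1)='T' (+4 fires, +2 burnt)
Step 3: cell (5,1)='F' (+4 fires, +4 burnt)
  -> target ignites at step 3
Step 4: cell (5,1)='.' (+6 fires, +4 burnt)
Step 5: cell (5,1)='.' (+5 fires, +6 burnt)
Step 6: cell (5,1)='.' (+3 fires, +5 burnt)
Step 7: cell (5,1)='.' (+1 fires, +3 burnt)
Step 8: cell (5,1)='.' (+0 fires, +1 burnt)
  fire out at step 8

3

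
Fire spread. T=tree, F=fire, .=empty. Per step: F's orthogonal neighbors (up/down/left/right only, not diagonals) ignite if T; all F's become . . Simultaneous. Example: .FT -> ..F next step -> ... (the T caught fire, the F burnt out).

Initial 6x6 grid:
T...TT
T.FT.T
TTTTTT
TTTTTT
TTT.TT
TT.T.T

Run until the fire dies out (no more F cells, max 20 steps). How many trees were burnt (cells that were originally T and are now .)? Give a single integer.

Answer: 26

Derivation:
Step 1: +2 fires, +1 burnt (F count now 2)
Step 2: +3 fires, +2 burnt (F count now 3)
Step 3: +5 fires, +3 burnt (F count now 5)
Step 4: +5 fires, +5 burnt (F count now 5)
Step 5: +6 fires, +5 burnt (F count now 6)
Step 6: +3 fires, +6 burnt (F count now 3)
Step 7: +2 fires, +3 burnt (F count now 2)
Step 8: +0 fires, +2 burnt (F count now 0)
Fire out after step 8
Initially T: 27, now '.': 35
Total burnt (originally-T cells now '.'): 26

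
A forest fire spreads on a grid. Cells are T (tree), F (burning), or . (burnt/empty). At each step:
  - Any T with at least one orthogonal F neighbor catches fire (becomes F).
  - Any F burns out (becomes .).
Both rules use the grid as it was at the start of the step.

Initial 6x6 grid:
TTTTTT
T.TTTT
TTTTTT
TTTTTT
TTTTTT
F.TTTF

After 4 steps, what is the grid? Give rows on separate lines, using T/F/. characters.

Step 1: 3 trees catch fire, 2 burn out
  TTTTTT
  T.TTTT
  TTTTTT
  TTTTTT
  FTTTTF
  ..TTF.
Step 2: 5 trees catch fire, 3 burn out
  TTTTTT
  T.TTTT
  TTTTTT
  FTTTTF
  .FTTF.
  ..TF..
Step 3: 7 trees catch fire, 5 burn out
  TTTTTT
  T.TTTT
  FTTTTF
  .FTTF.
  ..FF..
  ..F...
Step 4: 6 trees catch fire, 7 burn out
  TTTTTT
  F.TTTF
  .FTTF.
  ..FF..
  ......
  ......

TTTTTT
F.TTTF
.FTTF.
..FF..
......
......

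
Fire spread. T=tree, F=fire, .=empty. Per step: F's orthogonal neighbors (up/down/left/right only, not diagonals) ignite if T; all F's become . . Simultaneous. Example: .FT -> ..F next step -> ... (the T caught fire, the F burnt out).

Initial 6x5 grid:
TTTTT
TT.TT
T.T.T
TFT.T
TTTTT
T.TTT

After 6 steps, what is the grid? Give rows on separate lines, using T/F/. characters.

Step 1: 3 trees catch fire, 1 burn out
  TTTTT
  TT.TT
  T.T.T
  F.F.T
  TFTTT
  T.TTT
Step 2: 4 trees catch fire, 3 burn out
  TTTTT
  TT.TT
  F.F.T
  ....T
  F.FTT
  T.TTT
Step 3: 4 trees catch fire, 4 burn out
  TTTTT
  FT.TT
  ....T
  ....T
  ...FT
  F.FTT
Step 4: 4 trees catch fire, 4 burn out
  FTTTT
  .F.TT
  ....T
  ....T
  ....F
  ...FT
Step 5: 3 trees catch fire, 4 burn out
  .FTTT
  ...TT
  ....T
  ....F
  .....
  ....F
Step 6: 2 trees catch fire, 3 burn out
  ..FTT
  ...TT
  ....F
  .....
  .....
  .....

..FTT
...TT
....F
.....
.....
.....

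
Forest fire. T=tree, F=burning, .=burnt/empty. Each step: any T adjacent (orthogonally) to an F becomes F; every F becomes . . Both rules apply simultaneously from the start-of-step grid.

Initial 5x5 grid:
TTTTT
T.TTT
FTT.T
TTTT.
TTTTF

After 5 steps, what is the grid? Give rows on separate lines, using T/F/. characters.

Step 1: 4 trees catch fire, 2 burn out
  TTTTT
  F.TTT
  .FT.T
  FTTT.
  TTTF.
Step 2: 6 trees catch fire, 4 burn out
  FTTTT
  ..TTT
  ..F.T
  .FTF.
  FTF..
Step 3: 4 trees catch fire, 6 burn out
  .FTTT
  ..FTT
  ....T
  ..F..
  .F...
Step 4: 2 trees catch fire, 4 burn out
  ..FTT
  ...FT
  ....T
  .....
  .....
Step 5: 2 trees catch fire, 2 burn out
  ...FT
  ....F
  ....T
  .....
  .....

...FT
....F
....T
.....
.....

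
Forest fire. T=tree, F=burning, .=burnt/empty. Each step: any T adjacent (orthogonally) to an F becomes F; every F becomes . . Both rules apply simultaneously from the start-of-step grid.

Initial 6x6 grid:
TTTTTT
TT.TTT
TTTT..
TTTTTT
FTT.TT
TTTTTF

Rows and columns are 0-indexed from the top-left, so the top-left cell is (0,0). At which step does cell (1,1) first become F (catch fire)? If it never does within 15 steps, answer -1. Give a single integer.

Step 1: cell (1,1)='T' (+5 fires, +2 burnt)
Step 2: cell (1,1)='T' (+7 fires, +5 burnt)
Step 3: cell (1,1)='T' (+5 fires, +7 burnt)
Step 4: cell (1,1)='F' (+4 fires, +5 burnt)
  -> target ignites at step 4
Step 5: cell (1,1)='.' (+2 fires, +4 burnt)
Step 6: cell (1,1)='.' (+2 fires, +2 burnt)
Step 7: cell (1,1)='.' (+2 fires, +2 burnt)
Step 8: cell (1,1)='.' (+2 fires, +2 burnt)
Step 9: cell (1,1)='.' (+1 fires, +2 burnt)
Step 10: cell (1,1)='.' (+0 fires, +1 burnt)
  fire out at step 10

4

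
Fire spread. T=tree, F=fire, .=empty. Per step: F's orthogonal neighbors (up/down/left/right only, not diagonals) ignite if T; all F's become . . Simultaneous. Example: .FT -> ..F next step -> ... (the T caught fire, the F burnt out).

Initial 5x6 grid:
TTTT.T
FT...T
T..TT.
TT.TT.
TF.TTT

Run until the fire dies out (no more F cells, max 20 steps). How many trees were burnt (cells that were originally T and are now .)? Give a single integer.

Step 1: +5 fires, +2 burnt (F count now 5)
Step 2: +2 fires, +5 burnt (F count now 2)
Step 3: +1 fires, +2 burnt (F count now 1)
Step 4: +1 fires, +1 burnt (F count now 1)
Step 5: +0 fires, +1 burnt (F count now 0)
Fire out after step 5
Initially T: 18, now '.': 21
Total burnt (originally-T cells now '.'): 9

Answer: 9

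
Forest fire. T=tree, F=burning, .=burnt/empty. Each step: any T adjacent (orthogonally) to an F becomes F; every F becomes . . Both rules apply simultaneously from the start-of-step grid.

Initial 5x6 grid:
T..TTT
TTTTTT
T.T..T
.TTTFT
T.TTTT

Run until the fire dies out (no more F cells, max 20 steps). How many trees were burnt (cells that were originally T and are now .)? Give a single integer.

Step 1: +3 fires, +1 burnt (F count now 3)
Step 2: +4 fires, +3 burnt (F count now 4)
Step 3: +4 fires, +4 burnt (F count now 4)
Step 4: +3 fires, +4 burnt (F count now 3)
Step 5: +3 fires, +3 burnt (F count now 3)
Step 6: +2 fires, +3 burnt (F count now 2)
Step 7: +2 fires, +2 burnt (F count now 2)
Step 8: +0 fires, +2 burnt (F count now 0)
Fire out after step 8
Initially T: 22, now '.': 29
Total burnt (originally-T cells now '.'): 21

Answer: 21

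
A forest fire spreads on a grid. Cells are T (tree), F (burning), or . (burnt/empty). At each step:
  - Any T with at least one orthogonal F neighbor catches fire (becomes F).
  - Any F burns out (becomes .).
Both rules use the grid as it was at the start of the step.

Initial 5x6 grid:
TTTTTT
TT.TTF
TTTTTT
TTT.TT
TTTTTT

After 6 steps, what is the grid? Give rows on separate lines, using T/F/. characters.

Step 1: 3 trees catch fire, 1 burn out
  TTTTTF
  TT.TF.
  TTTTTF
  TTT.TT
  TTTTTT
Step 2: 4 trees catch fire, 3 burn out
  TTTTF.
  TT.F..
  TTTTF.
  TTT.TF
  TTTTTT
Step 3: 4 trees catch fire, 4 burn out
  TTTF..
  TT....
  TTTF..
  TTT.F.
  TTTTTF
Step 4: 3 trees catch fire, 4 burn out
  TTF...
  TT....
  TTF...
  TTT...
  TTTTF.
Step 5: 4 trees catch fire, 3 burn out
  TF....
  TT....
  TF....
  TTF...
  TTTF..
Step 6: 5 trees catch fire, 4 burn out
  F.....
  TF....
  F.....
  TF....
  TTF...

F.....
TF....
F.....
TF....
TTF...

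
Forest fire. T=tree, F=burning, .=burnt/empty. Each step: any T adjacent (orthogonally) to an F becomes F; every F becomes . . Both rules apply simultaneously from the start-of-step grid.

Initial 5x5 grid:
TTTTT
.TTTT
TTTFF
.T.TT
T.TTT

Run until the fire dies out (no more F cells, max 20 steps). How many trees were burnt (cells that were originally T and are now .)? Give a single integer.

Step 1: +5 fires, +2 burnt (F count now 5)
Step 2: +6 fires, +5 burnt (F count now 6)
Step 3: +5 fires, +6 burnt (F count now 5)
Step 4: +1 fires, +5 burnt (F count now 1)
Step 5: +1 fires, +1 burnt (F count now 1)
Step 6: +0 fires, +1 burnt (F count now 0)
Fire out after step 6
Initially T: 19, now '.': 24
Total burnt (originally-T cells now '.'): 18

Answer: 18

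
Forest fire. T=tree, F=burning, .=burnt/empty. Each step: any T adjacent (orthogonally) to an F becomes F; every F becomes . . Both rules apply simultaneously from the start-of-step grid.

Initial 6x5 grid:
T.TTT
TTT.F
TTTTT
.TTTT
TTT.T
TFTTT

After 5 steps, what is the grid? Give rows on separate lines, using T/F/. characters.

Step 1: 5 trees catch fire, 2 burn out
  T.TTF
  TTT..
  TTTTF
  .TTTT
  TFT.T
  F.FTT
Step 2: 7 trees catch fire, 5 burn out
  T.TF.
  TTT..
  TTTF.
  .FTTF
  F.F.T
  ...FT
Step 3: 7 trees catch fire, 7 burn out
  T.F..
  TTT..
  TFF..
  ..FF.
  ....F
  ....F
Step 4: 3 trees catch fire, 7 burn out
  T....
  TFF..
  F....
  .....
  .....
  .....
Step 5: 1 trees catch fire, 3 burn out
  T....
  F....
  .....
  .....
  .....
  .....

T....
F....
.....
.....
.....
.....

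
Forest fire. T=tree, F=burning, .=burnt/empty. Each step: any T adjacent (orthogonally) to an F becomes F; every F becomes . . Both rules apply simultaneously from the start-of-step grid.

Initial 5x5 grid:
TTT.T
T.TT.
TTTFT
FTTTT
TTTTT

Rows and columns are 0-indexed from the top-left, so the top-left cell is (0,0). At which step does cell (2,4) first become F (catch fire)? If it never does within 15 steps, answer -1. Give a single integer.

Step 1: cell (2,4)='F' (+7 fires, +2 burnt)
  -> target ignites at step 1
Step 2: cell (2,4)='.' (+7 fires, +7 burnt)
Step 3: cell (2,4)='.' (+4 fires, +7 burnt)
Step 4: cell (2,4)='.' (+1 fires, +4 burnt)
Step 5: cell (2,4)='.' (+0 fires, +1 burnt)
  fire out at step 5

1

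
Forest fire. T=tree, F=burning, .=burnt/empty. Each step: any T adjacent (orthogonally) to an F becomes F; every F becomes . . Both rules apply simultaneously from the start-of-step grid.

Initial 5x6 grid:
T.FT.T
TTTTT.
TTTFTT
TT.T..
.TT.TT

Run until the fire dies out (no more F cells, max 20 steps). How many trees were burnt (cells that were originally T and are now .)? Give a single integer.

Step 1: +6 fires, +2 burnt (F count now 6)
Step 2: +4 fires, +6 burnt (F count now 4)
Step 3: +3 fires, +4 burnt (F count now 3)
Step 4: +3 fires, +3 burnt (F count now 3)
Step 5: +1 fires, +3 burnt (F count now 1)
Step 6: +0 fires, +1 burnt (F count now 0)
Fire out after step 6
Initially T: 20, now '.': 27
Total burnt (originally-T cells now '.'): 17

Answer: 17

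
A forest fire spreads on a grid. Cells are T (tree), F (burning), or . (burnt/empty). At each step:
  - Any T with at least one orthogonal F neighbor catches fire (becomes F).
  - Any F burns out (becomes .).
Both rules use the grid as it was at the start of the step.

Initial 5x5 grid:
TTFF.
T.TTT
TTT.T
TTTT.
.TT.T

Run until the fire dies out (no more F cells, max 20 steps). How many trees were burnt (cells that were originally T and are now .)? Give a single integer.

Step 1: +3 fires, +2 burnt (F count now 3)
Step 2: +3 fires, +3 burnt (F count now 3)
Step 3: +4 fires, +3 burnt (F count now 4)
Step 4: +4 fires, +4 burnt (F count now 4)
Step 5: +2 fires, +4 burnt (F count now 2)
Step 6: +0 fires, +2 burnt (F count now 0)
Fire out after step 6
Initially T: 17, now '.': 24
Total burnt (originally-T cells now '.'): 16

Answer: 16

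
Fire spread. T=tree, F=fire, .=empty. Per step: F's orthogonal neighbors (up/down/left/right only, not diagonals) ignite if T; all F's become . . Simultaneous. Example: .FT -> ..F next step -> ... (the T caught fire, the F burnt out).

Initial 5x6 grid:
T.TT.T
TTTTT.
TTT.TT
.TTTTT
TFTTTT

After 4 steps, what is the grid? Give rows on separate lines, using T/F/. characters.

Step 1: 3 trees catch fire, 1 burn out
  T.TT.T
  TTTTT.
  TTT.TT
  .FTTTT
  F.FTTT
Step 2: 3 trees catch fire, 3 burn out
  T.TT.T
  TTTTT.
  TFT.TT
  ..FTTT
  ...FTT
Step 3: 5 trees catch fire, 3 burn out
  T.TT.T
  TFTTT.
  F.F.TT
  ...FTT
  ....FT
Step 4: 4 trees catch fire, 5 burn out
  T.TT.T
  F.FTT.
  ....TT
  ....FT
  .....F

T.TT.T
F.FTT.
....TT
....FT
.....F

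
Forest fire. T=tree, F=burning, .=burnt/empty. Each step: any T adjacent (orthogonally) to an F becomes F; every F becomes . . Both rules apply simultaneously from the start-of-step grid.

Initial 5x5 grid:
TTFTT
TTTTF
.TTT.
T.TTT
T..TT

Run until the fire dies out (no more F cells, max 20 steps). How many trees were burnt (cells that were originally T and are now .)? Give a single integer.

Step 1: +5 fires, +2 burnt (F count now 5)
Step 2: +4 fires, +5 burnt (F count now 4)
Step 3: +4 fires, +4 burnt (F count now 4)
Step 4: +2 fires, +4 burnt (F count now 2)
Step 5: +1 fires, +2 burnt (F count now 1)
Step 6: +0 fires, +1 burnt (F count now 0)
Fire out after step 6
Initially T: 18, now '.': 23
Total burnt (originally-T cells now '.'): 16

Answer: 16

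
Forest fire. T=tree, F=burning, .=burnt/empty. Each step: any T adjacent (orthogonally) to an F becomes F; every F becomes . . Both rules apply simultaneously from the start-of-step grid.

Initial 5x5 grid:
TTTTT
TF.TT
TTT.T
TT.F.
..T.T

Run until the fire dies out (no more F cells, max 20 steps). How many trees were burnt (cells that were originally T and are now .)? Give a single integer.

Step 1: +3 fires, +2 burnt (F count now 3)
Step 2: +5 fires, +3 burnt (F count now 5)
Step 3: +2 fires, +5 burnt (F count now 2)
Step 4: +2 fires, +2 burnt (F count now 2)
Step 5: +1 fires, +2 burnt (F count now 1)
Step 6: +1 fires, +1 burnt (F count now 1)
Step 7: +0 fires, +1 burnt (F count now 0)
Fire out after step 7
Initially T: 16, now '.': 23
Total burnt (originally-T cells now '.'): 14

Answer: 14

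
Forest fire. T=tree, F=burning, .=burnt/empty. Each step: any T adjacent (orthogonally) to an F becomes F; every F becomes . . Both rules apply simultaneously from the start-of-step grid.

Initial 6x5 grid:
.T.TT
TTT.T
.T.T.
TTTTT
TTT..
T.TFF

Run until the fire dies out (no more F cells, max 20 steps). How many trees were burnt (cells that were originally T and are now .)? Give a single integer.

Step 1: +1 fires, +2 burnt (F count now 1)
Step 2: +1 fires, +1 burnt (F count now 1)
Step 3: +2 fires, +1 burnt (F count now 2)
Step 4: +3 fires, +2 burnt (F count now 3)
Step 5: +5 fires, +3 burnt (F count now 5)
Step 6: +1 fires, +5 burnt (F count now 1)
Step 7: +3 fires, +1 burnt (F count now 3)
Step 8: +0 fires, +3 burnt (F count now 0)
Fire out after step 8
Initially T: 19, now '.': 27
Total burnt (originally-T cells now '.'): 16

Answer: 16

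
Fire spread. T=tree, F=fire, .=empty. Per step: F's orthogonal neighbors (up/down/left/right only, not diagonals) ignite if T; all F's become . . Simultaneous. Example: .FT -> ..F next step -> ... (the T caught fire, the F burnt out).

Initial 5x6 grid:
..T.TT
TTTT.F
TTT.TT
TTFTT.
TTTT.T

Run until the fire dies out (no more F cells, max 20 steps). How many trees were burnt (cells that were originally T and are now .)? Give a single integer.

Answer: 20

Derivation:
Step 1: +6 fires, +2 burnt (F count now 6)
Step 2: +8 fires, +6 burnt (F count now 8)
Step 3: +5 fires, +8 burnt (F count now 5)
Step 4: +1 fires, +5 burnt (F count now 1)
Step 5: +0 fires, +1 burnt (F count now 0)
Fire out after step 5
Initially T: 21, now '.': 29
Total burnt (originally-T cells now '.'): 20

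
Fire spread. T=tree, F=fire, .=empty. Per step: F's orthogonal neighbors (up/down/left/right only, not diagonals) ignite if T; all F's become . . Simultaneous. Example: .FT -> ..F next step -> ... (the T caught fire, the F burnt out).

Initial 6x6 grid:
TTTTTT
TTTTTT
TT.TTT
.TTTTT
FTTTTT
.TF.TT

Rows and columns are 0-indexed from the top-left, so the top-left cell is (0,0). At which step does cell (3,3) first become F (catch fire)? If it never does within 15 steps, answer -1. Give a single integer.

Step 1: cell (3,3)='T' (+3 fires, +2 burnt)
Step 2: cell (3,3)='T' (+3 fires, +3 burnt)
Step 3: cell (3,3)='F' (+3 fires, +3 burnt)
  -> target ignites at step 3
Step 4: cell (3,3)='.' (+6 fires, +3 burnt)
Step 5: cell (3,3)='.' (+7 fires, +6 burnt)
Step 6: cell (3,3)='.' (+5 fires, +7 burnt)
Step 7: cell (3,3)='.' (+2 fires, +5 burnt)
Step 8: cell (3,3)='.' (+1 fires, +2 burnt)
Step 9: cell (3,3)='.' (+0 fires, +1 burnt)
  fire out at step 9

3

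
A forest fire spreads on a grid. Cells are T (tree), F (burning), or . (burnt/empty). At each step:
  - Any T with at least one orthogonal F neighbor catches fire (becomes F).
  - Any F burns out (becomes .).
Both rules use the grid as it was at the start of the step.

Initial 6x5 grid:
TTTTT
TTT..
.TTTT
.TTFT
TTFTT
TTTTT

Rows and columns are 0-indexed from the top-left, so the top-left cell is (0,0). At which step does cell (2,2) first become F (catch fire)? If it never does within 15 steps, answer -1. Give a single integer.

Step 1: cell (2,2)='T' (+6 fires, +2 burnt)
Step 2: cell (2,2)='F' (+7 fires, +6 burnt)
  -> target ignites at step 2
Step 3: cell (2,2)='.' (+4 fires, +7 burnt)
Step 4: cell (2,2)='.' (+2 fires, +4 burnt)
Step 5: cell (2,2)='.' (+3 fires, +2 burnt)
Step 6: cell (2,2)='.' (+2 fires, +3 burnt)
Step 7: cell (2,2)='.' (+0 fires, +2 burnt)
  fire out at step 7

2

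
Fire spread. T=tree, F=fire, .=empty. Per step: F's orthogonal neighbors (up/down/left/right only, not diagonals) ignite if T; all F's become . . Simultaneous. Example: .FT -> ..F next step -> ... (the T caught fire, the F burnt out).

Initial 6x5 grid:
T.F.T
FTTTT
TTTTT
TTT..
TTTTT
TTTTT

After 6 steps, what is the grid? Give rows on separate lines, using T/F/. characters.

Step 1: 4 trees catch fire, 2 burn out
  F...T
  .FFTT
  FTTTT
  TTT..
  TTTTT
  TTTTT
Step 2: 4 trees catch fire, 4 burn out
  ....T
  ...FT
  .FFTT
  FTT..
  TTTTT
  TTTTT
Step 3: 5 trees catch fire, 4 burn out
  ....T
  ....F
  ...FT
  .FF..
  FTTTT
  TTTTT
Step 4: 5 trees catch fire, 5 burn out
  ....F
  .....
  ....F
  .....
  .FFTT
  FTTTT
Step 5: 3 trees catch fire, 5 burn out
  .....
  .....
  .....
  .....
  ...FT
  .FFTT
Step 6: 2 trees catch fire, 3 burn out
  .....
  .....
  .....
  .....
  ....F
  ...FT

.....
.....
.....
.....
....F
...FT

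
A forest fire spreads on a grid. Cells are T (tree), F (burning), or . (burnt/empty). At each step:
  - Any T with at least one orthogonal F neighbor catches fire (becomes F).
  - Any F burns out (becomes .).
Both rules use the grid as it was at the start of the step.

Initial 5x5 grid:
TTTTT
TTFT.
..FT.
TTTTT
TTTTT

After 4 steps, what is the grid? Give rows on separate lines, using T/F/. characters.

Step 1: 5 trees catch fire, 2 burn out
  TTFTT
  TF.F.
  ...F.
  TTFTT
  TTTTT
Step 2: 6 trees catch fire, 5 burn out
  TF.FT
  F....
  .....
  TF.FT
  TTFTT
Step 3: 6 trees catch fire, 6 burn out
  F...F
  .....
  .....
  F...F
  TF.FT
Step 4: 2 trees catch fire, 6 burn out
  .....
  .....
  .....
  .....
  F...F

.....
.....
.....
.....
F...F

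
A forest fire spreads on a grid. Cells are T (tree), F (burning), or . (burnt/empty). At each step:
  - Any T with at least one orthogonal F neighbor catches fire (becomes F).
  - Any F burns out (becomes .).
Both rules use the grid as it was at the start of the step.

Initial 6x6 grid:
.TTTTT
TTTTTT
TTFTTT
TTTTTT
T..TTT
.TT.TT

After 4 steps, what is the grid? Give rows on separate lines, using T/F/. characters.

Step 1: 4 trees catch fire, 1 burn out
  .TTTTT
  TTFTTT
  TF.FTT
  TTFTTT
  T..TTT
  .TT.TT
Step 2: 7 trees catch fire, 4 burn out
  .TFTTT
  TF.FTT
  F...FT
  TF.FTT
  T..TTT
  .TT.TT
Step 3: 8 trees catch fire, 7 burn out
  .F.FTT
  F...FT
  .....F
  F...FT
  T..FTT
  .TT.TT
Step 4: 5 trees catch fire, 8 burn out
  ....FT
  .....F
  ......
  .....F
  F...FT
  .TT.TT

....FT
.....F
......
.....F
F...FT
.TT.TT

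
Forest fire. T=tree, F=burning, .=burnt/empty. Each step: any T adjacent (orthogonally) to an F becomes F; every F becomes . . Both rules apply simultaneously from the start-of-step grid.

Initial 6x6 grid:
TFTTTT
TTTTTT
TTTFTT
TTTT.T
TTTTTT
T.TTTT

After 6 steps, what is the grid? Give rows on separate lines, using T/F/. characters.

Step 1: 7 trees catch fire, 2 burn out
  F.FTTT
  TFTFTT
  TTF.FT
  TTTF.T
  TTTTTT
  T.TTTT
Step 2: 8 trees catch fire, 7 burn out
  ...FTT
  F.F.FT
  TF...F
  TTF..T
  TTTFTT
  T.TTTT
Step 3: 8 trees catch fire, 8 burn out
  ....FT
  .....F
  F.....
  TF...F
  TTF.FT
  T.TFTT
Step 4: 6 trees catch fire, 8 burn out
  .....F
  ......
  ......
  F.....
  TF...F
  T.F.FT
Step 5: 2 trees catch fire, 6 burn out
  ......
  ......
  ......
  ......
  F.....
  T....F
Step 6: 1 trees catch fire, 2 burn out
  ......
  ......
  ......
  ......
  ......
  F.....

......
......
......
......
......
F.....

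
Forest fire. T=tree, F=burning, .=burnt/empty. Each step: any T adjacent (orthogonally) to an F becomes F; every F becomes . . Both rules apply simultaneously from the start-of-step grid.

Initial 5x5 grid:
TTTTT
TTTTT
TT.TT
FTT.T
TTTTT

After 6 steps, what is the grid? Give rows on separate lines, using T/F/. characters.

Step 1: 3 trees catch fire, 1 burn out
  TTTTT
  TTTTT
  FT.TT
  .FT.T
  FTTTT
Step 2: 4 trees catch fire, 3 burn out
  TTTTT
  FTTTT
  .F.TT
  ..F.T
  .FTTT
Step 3: 3 trees catch fire, 4 burn out
  FTTTT
  .FTTT
  ...TT
  ....T
  ..FTT
Step 4: 3 trees catch fire, 3 burn out
  .FTTT
  ..FTT
  ...TT
  ....T
  ...FT
Step 5: 3 trees catch fire, 3 burn out
  ..FTT
  ...FT
  ...TT
  ....T
  ....F
Step 6: 4 trees catch fire, 3 burn out
  ...FT
  ....F
  ...FT
  ....F
  .....

...FT
....F
...FT
....F
.....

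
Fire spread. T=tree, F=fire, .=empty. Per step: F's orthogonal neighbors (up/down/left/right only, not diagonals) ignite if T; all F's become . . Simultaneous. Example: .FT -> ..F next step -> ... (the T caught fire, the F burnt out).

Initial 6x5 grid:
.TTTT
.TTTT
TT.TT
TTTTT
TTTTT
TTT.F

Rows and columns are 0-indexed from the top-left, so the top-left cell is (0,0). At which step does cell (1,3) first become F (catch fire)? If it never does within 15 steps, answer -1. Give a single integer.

Step 1: cell (1,3)='T' (+1 fires, +1 burnt)
Step 2: cell (1,3)='T' (+2 fires, +1 burnt)
Step 3: cell (1,3)='T' (+3 fires, +2 burnt)
Step 4: cell (1,3)='T' (+5 fires, +3 burnt)
Step 5: cell (1,3)='F' (+5 fires, +5 burnt)
  -> target ignites at step 5
Step 6: cell (1,3)='.' (+5 fires, +5 burnt)
Step 7: cell (1,3)='.' (+3 fires, +5 burnt)
Step 8: cell (1,3)='.' (+1 fires, +3 burnt)
Step 9: cell (1,3)='.' (+0 fires, +1 burnt)
  fire out at step 9

5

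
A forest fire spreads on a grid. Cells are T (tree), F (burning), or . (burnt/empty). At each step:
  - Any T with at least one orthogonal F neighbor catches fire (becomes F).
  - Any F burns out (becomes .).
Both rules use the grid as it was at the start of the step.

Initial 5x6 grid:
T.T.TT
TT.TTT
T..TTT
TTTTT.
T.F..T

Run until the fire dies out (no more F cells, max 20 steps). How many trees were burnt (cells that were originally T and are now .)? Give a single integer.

Step 1: +1 fires, +1 burnt (F count now 1)
Step 2: +2 fires, +1 burnt (F count now 2)
Step 3: +3 fires, +2 burnt (F count now 3)
Step 4: +4 fires, +3 burnt (F count now 4)
Step 5: +3 fires, +4 burnt (F count now 3)
Step 6: +4 fires, +3 burnt (F count now 4)
Step 7: +1 fires, +4 burnt (F count now 1)
Step 8: +0 fires, +1 burnt (F count now 0)
Fire out after step 8
Initially T: 20, now '.': 28
Total burnt (originally-T cells now '.'): 18

Answer: 18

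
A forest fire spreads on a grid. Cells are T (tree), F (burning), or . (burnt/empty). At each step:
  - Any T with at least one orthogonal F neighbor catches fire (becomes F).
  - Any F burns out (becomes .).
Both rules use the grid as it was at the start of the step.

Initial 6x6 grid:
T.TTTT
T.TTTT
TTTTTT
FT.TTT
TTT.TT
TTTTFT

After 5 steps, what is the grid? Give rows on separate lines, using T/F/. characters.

Step 1: 6 trees catch fire, 2 burn out
  T.TTTT
  T.TTTT
  FTTTTT
  .F.TTT
  FTT.FT
  TTTF.F
Step 2: 7 trees catch fire, 6 burn out
  T.TTTT
  F.TTTT
  .FTTTT
  ...TFT
  .FT..F
  FTF...
Step 3: 7 trees catch fire, 7 burn out
  F.TTTT
  ..TTTT
  ..FTFT
  ...F.F
  ..F...
  .F....
Step 4: 4 trees catch fire, 7 burn out
  ..TTTT
  ..FTFT
  ...F.F
  ......
  ......
  ......
Step 5: 4 trees catch fire, 4 burn out
  ..FTFT
  ...F.F
  ......
  ......
  ......
  ......

..FTFT
...F.F
......
......
......
......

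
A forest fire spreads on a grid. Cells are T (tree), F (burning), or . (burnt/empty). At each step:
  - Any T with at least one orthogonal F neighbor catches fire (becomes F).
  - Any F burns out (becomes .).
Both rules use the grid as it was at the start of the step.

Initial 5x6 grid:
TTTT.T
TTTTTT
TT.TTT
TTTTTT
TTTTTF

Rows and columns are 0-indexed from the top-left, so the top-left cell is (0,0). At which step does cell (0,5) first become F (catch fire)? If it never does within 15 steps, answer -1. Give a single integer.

Step 1: cell (0,5)='T' (+2 fires, +1 burnt)
Step 2: cell (0,5)='T' (+3 fires, +2 burnt)
Step 3: cell (0,5)='T' (+4 fires, +3 burnt)
Step 4: cell (0,5)='F' (+5 fires, +4 burnt)
  -> target ignites at step 4
Step 5: cell (0,5)='.' (+3 fires, +5 burnt)
Step 6: cell (0,5)='.' (+4 fires, +3 burnt)
Step 7: cell (0,5)='.' (+3 fires, +4 burnt)
Step 8: cell (0,5)='.' (+2 fires, +3 burnt)
Step 9: cell (0,5)='.' (+1 fires, +2 burnt)
Step 10: cell (0,5)='.' (+0 fires, +1 burnt)
  fire out at step 10

4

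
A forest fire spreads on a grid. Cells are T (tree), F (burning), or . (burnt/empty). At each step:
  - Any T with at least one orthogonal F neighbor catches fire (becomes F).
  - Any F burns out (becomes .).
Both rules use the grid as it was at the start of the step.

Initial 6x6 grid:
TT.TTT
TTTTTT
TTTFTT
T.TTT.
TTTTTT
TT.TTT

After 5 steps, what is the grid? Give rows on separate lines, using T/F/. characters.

Step 1: 4 trees catch fire, 1 burn out
  TT.TTT
  TTTFTT
  TTF.FT
  T.TFT.
  TTTTTT
  TT.TTT
Step 2: 8 trees catch fire, 4 burn out
  TT.FTT
  TTF.FT
  TF...F
  T.F.F.
  TTTFTT
  TT.TTT
Step 3: 7 trees catch fire, 8 burn out
  TT..FT
  TF...F
  F.....
  T.....
  TTF.FT
  TT.FTT
Step 4: 7 trees catch fire, 7 burn out
  TF...F
  F.....
  ......
  F.....
  TF...F
  TT..FT
Step 5: 4 trees catch fire, 7 burn out
  F.....
  ......
  ......
  ......
  F.....
  TF...F

F.....
......
......
......
F.....
TF...F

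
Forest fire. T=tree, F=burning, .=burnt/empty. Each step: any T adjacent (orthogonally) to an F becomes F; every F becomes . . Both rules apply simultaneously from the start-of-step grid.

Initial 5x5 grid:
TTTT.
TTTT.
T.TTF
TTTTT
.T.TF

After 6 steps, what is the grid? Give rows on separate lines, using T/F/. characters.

Step 1: 3 trees catch fire, 2 burn out
  TTTT.
  TTTT.
  T.TF.
  TTTTF
  .T.F.
Step 2: 3 trees catch fire, 3 burn out
  TTTT.
  TTTF.
  T.F..
  TTTF.
  .T...
Step 3: 3 trees catch fire, 3 burn out
  TTTF.
  TTF..
  T....
  TTF..
  .T...
Step 4: 3 trees catch fire, 3 burn out
  TTF..
  TF...
  T....
  TF...
  .T...
Step 5: 4 trees catch fire, 3 burn out
  TF...
  F....
  T....
  F....
  .F...
Step 6: 2 trees catch fire, 4 burn out
  F....
  .....
  F....
  .....
  .....

F....
.....
F....
.....
.....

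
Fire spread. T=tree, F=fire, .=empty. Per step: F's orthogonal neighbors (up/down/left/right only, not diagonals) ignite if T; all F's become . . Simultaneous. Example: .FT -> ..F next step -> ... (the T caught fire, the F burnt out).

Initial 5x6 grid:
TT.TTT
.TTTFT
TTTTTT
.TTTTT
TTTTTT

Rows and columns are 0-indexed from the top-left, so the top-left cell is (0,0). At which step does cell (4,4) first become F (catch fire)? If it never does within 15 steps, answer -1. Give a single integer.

Step 1: cell (4,4)='T' (+4 fires, +1 burnt)
Step 2: cell (4,4)='T' (+6 fires, +4 burnt)
Step 3: cell (4,4)='F' (+5 fires, +6 burnt)
  -> target ignites at step 3
Step 4: cell (4,4)='.' (+5 fires, +5 burnt)
Step 5: cell (4,4)='.' (+4 fires, +5 burnt)
Step 6: cell (4,4)='.' (+1 fires, +4 burnt)
Step 7: cell (4,4)='.' (+1 fires, +1 burnt)
Step 8: cell (4,4)='.' (+0 fires, +1 burnt)
  fire out at step 8

3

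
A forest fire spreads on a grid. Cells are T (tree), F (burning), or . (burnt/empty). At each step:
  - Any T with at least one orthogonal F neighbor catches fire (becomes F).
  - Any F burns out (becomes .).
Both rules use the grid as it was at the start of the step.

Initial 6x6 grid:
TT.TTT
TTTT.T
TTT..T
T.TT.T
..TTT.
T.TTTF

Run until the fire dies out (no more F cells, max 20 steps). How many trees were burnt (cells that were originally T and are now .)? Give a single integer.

Answer: 24

Derivation:
Step 1: +1 fires, +1 burnt (F count now 1)
Step 2: +2 fires, +1 burnt (F count now 2)
Step 3: +2 fires, +2 burnt (F count now 2)
Step 4: +2 fires, +2 burnt (F count now 2)
Step 5: +1 fires, +2 burnt (F count now 1)
Step 6: +1 fires, +1 burnt (F count now 1)
Step 7: +2 fires, +1 burnt (F count now 2)
Step 8: +3 fires, +2 burnt (F count now 3)
Step 9: +4 fires, +3 burnt (F count now 4)
Step 10: +2 fires, +4 burnt (F count now 2)
Step 11: +1 fires, +2 burnt (F count now 1)
Step 12: +1 fires, +1 burnt (F count now 1)
Step 13: +1 fires, +1 burnt (F count now 1)
Step 14: +1 fires, +1 burnt (F count now 1)
Step 15: +0 fires, +1 burnt (F count now 0)
Fire out after step 15
Initially T: 25, now '.': 35
Total burnt (originally-T cells now '.'): 24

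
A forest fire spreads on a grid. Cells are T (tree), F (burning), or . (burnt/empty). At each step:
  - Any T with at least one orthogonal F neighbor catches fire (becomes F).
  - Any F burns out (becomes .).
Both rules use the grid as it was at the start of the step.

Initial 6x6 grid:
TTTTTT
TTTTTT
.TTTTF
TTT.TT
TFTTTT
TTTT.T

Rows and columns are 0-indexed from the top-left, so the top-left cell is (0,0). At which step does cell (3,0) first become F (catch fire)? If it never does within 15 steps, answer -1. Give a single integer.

Step 1: cell (3,0)='T' (+7 fires, +2 burnt)
Step 2: cell (3,0)='F' (+11 fires, +7 burnt)
  -> target ignites at step 2
Step 3: cell (3,0)='.' (+7 fires, +11 burnt)
Step 4: cell (3,0)='.' (+4 fires, +7 burnt)
Step 5: cell (3,0)='.' (+2 fires, +4 burnt)
Step 6: cell (3,0)='.' (+0 fires, +2 burnt)
  fire out at step 6

2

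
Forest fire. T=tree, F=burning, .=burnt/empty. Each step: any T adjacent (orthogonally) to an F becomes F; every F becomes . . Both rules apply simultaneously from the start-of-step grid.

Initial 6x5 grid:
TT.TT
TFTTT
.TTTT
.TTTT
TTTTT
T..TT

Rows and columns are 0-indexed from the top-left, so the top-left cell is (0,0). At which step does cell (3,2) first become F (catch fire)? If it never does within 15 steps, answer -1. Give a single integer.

Step 1: cell (3,2)='T' (+4 fires, +1 burnt)
Step 2: cell (3,2)='T' (+4 fires, +4 burnt)
Step 3: cell (3,2)='F' (+5 fires, +4 burnt)
  -> target ignites at step 3
Step 4: cell (3,2)='.' (+5 fires, +5 burnt)
Step 5: cell (3,2)='.' (+3 fires, +5 burnt)
Step 6: cell (3,2)='.' (+2 fires, +3 burnt)
Step 7: cell (3,2)='.' (+1 fires, +2 burnt)
Step 8: cell (3,2)='.' (+0 fires, +1 burnt)
  fire out at step 8

3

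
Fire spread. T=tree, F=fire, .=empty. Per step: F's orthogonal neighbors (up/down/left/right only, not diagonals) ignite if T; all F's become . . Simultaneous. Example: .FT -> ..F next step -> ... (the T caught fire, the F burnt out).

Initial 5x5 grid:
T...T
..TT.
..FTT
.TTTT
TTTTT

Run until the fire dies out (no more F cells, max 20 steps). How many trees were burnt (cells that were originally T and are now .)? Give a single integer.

Answer: 13

Derivation:
Step 1: +3 fires, +1 burnt (F count now 3)
Step 2: +5 fires, +3 burnt (F count now 5)
Step 3: +3 fires, +5 burnt (F count now 3)
Step 4: +2 fires, +3 burnt (F count now 2)
Step 5: +0 fires, +2 burnt (F count now 0)
Fire out after step 5
Initially T: 15, now '.': 23
Total burnt (originally-T cells now '.'): 13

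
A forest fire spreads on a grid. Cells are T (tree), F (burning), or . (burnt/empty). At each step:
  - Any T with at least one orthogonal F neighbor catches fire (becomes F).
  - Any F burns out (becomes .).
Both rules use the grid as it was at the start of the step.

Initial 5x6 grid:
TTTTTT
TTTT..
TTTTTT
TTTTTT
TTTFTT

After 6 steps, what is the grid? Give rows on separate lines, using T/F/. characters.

Step 1: 3 trees catch fire, 1 burn out
  TTTTTT
  TTTT..
  TTTTTT
  TTTFTT
  TTF.FT
Step 2: 5 trees catch fire, 3 burn out
  TTTTTT
  TTTT..
  TTTFTT
  TTF.FT
  TF...F
Step 3: 6 trees catch fire, 5 burn out
  TTTTTT
  TTTF..
  TTF.FT
  TF...F
  F.....
Step 4: 5 trees catch fire, 6 burn out
  TTTFTT
  TTF...
  TF...F
  F.....
  ......
Step 5: 4 trees catch fire, 5 burn out
  TTF.FT
  TF....
  F.....
  ......
  ......
Step 6: 3 trees catch fire, 4 burn out
  TF...F
  F.....
  ......
  ......
  ......

TF...F
F.....
......
......
......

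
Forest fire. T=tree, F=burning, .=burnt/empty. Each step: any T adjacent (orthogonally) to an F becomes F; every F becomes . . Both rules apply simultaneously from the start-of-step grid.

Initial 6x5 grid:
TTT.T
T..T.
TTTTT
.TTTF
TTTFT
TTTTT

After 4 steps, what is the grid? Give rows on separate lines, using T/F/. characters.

Step 1: 5 trees catch fire, 2 burn out
  TTT.T
  T..T.
  TTTTF
  .TTF.
  TTF.F
  TTTFT
Step 2: 5 trees catch fire, 5 burn out
  TTT.T
  T..T.
  TTTF.
  .TF..
  TF...
  TTF.F
Step 3: 5 trees catch fire, 5 burn out
  TTT.T
  T..F.
  TTF..
  .F...
  F....
  TF...
Step 4: 2 trees catch fire, 5 burn out
  TTT.T
  T....
  TF...
  .....
  .....
  F....

TTT.T
T....
TF...
.....
.....
F....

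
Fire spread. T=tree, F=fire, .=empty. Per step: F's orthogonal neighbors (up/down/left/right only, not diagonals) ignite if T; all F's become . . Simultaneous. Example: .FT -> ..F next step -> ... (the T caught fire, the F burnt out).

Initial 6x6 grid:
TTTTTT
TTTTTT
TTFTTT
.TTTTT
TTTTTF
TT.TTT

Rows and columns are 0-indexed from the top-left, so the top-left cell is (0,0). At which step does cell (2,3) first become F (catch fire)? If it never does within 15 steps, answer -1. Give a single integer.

Step 1: cell (2,3)='F' (+7 fires, +2 burnt)
  -> target ignites at step 1
Step 2: cell (2,3)='.' (+12 fires, +7 burnt)
Step 3: cell (2,3)='.' (+7 fires, +12 burnt)
Step 4: cell (2,3)='.' (+5 fires, +7 burnt)
Step 5: cell (2,3)='.' (+1 fires, +5 burnt)
Step 6: cell (2,3)='.' (+0 fires, +1 burnt)
  fire out at step 6

1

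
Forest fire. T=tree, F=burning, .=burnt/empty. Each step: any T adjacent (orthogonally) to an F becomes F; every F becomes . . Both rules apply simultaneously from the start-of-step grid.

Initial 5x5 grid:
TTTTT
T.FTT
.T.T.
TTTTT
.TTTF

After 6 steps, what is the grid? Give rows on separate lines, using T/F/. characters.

Step 1: 4 trees catch fire, 2 burn out
  TTFTT
  T..FT
  .T.T.
  TTTTF
  .TTF.
Step 2: 6 trees catch fire, 4 burn out
  TF.FT
  T...F
  .T.F.
  TTTF.
  .TF..
Step 3: 4 trees catch fire, 6 burn out
  F...F
  T....
  .T...
  TTF..
  .F...
Step 4: 2 trees catch fire, 4 burn out
  .....
  F....
  .T...
  TF...
  .....
Step 5: 2 trees catch fire, 2 burn out
  .....
  .....
  .F...
  F....
  .....
Step 6: 0 trees catch fire, 2 burn out
  .....
  .....
  .....
  .....
  .....

.....
.....
.....
.....
.....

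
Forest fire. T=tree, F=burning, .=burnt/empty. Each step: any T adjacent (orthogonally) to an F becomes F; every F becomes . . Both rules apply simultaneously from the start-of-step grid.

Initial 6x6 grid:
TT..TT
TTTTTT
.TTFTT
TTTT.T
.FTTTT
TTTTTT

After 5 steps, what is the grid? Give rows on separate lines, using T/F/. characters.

Step 1: 7 trees catch fire, 2 burn out
  TT..TT
  TTTFTT
  .TF.FT
  TFTF.T
  ..FTTT
  TFTTTT
Step 2: 9 trees catch fire, 7 burn out
  TT..TT
  TTF.FT
  .F...F
  F.F..T
  ...FTT
  F.FTTT
Step 3: 6 trees catch fire, 9 burn out
  TT..FT
  TF...F
  ......
  .....F
  ....FT
  ...FTT
Step 4: 5 trees catch fire, 6 burn out
  TF...F
  F.....
  ......
  ......
  .....F
  ....FT
Step 5: 2 trees catch fire, 5 burn out
  F.....
  ......
  ......
  ......
  ......
  .....F

F.....
......
......
......
......
.....F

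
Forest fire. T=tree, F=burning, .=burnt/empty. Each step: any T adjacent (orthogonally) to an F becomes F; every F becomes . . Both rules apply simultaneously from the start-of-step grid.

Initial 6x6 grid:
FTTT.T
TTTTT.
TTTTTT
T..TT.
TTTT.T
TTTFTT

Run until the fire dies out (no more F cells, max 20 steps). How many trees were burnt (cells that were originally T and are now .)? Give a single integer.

Step 1: +5 fires, +2 burnt (F count now 5)
Step 2: +7 fires, +5 burnt (F count now 7)
Step 3: +9 fires, +7 burnt (F count now 9)
Step 4: +4 fires, +9 burnt (F count now 4)
Step 5: +2 fires, +4 burnt (F count now 2)
Step 6: +0 fires, +2 burnt (F count now 0)
Fire out after step 6
Initially T: 28, now '.': 35
Total burnt (originally-T cells now '.'): 27

Answer: 27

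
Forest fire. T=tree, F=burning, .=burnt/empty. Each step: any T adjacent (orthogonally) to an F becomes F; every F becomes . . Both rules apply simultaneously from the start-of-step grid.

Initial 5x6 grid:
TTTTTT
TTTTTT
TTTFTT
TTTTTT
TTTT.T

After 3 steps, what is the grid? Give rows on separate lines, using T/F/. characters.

Step 1: 4 trees catch fire, 1 burn out
  TTTTTT
  TTTFTT
  TTF.FT
  TTTFTT
  TTTT.T
Step 2: 8 trees catch fire, 4 burn out
  TTTFTT
  TTF.FT
  TF...F
  TTF.FT
  TTTF.T
Step 3: 8 trees catch fire, 8 burn out
  TTF.FT
  TF...F
  F.....
  TF...F
  TTF..T

TTF.FT
TF...F
F.....
TF...F
TTF..T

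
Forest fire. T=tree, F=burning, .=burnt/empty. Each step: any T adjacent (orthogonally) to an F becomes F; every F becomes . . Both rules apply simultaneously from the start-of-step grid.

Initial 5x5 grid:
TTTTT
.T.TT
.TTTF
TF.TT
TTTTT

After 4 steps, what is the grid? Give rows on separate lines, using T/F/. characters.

Step 1: 6 trees catch fire, 2 burn out
  TTTTT
  .T.TF
  .FTF.
  F..TF
  TFTTT
Step 2: 8 trees catch fire, 6 burn out
  TTTTF
  .F.F.
  ..F..
  ...F.
  F.FTF
Step 3: 3 trees catch fire, 8 burn out
  TFTF.
  .....
  .....
  .....
  ...F.
Step 4: 2 trees catch fire, 3 burn out
  F.F..
  .....
  .....
  .....
  .....

F.F..
.....
.....
.....
.....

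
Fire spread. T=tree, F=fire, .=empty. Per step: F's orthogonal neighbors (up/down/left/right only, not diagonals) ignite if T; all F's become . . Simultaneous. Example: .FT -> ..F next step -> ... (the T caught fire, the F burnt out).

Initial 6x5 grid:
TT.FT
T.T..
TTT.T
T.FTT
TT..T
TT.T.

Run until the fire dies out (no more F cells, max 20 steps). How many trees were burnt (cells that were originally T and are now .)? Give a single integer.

Answer: 17

Derivation:
Step 1: +3 fires, +2 burnt (F count now 3)
Step 2: +3 fires, +3 burnt (F count now 3)
Step 3: +3 fires, +3 burnt (F count now 3)
Step 4: +2 fires, +3 burnt (F count now 2)
Step 5: +2 fires, +2 burnt (F count now 2)
Step 6: +3 fires, +2 burnt (F count now 3)
Step 7: +1 fires, +3 burnt (F count now 1)
Step 8: +0 fires, +1 burnt (F count now 0)
Fire out after step 8
Initially T: 18, now '.': 29
Total burnt (originally-T cells now '.'): 17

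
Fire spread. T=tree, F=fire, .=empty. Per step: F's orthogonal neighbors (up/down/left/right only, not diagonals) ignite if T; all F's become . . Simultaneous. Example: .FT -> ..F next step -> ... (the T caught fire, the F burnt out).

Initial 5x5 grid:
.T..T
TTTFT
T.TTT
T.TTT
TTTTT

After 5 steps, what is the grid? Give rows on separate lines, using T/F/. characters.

Step 1: 3 trees catch fire, 1 burn out
  .T..T
  TTF.F
  T.TFT
  T.TTT
  TTTTT
Step 2: 5 trees catch fire, 3 burn out
  .T..F
  TF...
  T.F.F
  T.TFT
  TTTTT
Step 3: 5 trees catch fire, 5 burn out
  .F...
  F....
  T....
  T.F.F
  TTTFT
Step 4: 3 trees catch fire, 5 burn out
  .....
  .....
  F....
  T....
  TTF.F
Step 5: 2 trees catch fire, 3 burn out
  .....
  .....
  .....
  F....
  TF...

.....
.....
.....
F....
TF...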